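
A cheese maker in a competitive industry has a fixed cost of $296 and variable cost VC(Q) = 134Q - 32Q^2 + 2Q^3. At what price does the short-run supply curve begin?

The shutdown price is the minimum of AVC. VC = 134Q - 32Q^2 + 2Q^3, so AVC = 134 - 32Q + 2Q^2.
At the minimum of AVC, MC = AVC. MC = 134 - 64Q + 6Q^2; setting MC = AVC gives 4Q^2 - 32Q = 0, so Q = 8. min AVC = 6.
For P < $6 the firm produces nothing.

$6 per unit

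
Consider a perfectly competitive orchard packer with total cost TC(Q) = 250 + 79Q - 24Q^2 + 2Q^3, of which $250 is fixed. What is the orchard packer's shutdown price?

$7 per unit

The shutdown price is the minimum of AVC. VC = 79Q - 24Q^2 + 2Q^3, so AVC = 79 - 24Q + 2Q^2.
dAVC/dQ = -24 + 4Q = 0 gives Q = 6. min AVC = 79 - 24·6 + 2·6^2 = 7.
For P < $7 the firm produces nothing.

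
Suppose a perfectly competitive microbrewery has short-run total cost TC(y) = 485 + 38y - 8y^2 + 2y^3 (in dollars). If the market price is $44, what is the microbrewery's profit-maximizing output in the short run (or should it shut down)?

Produce at y = 3

Strip out fixed cost: VC = 38y - 8y^2 + 2y^3. Then AVC = 38 - 8y + 2y^2 and MC = 38 - 16y + 6y^2.
AVC is minimized where dAVC/dy = -8 + 4y = 0, at y = 2; min AVC = 38 - 8·2 + 2·2^2 = $30.
P = $44 exceeds min AVC = $30, so the firm stays open.
Set P = MC: 44 = 38 - 16y + 6y^2 → -6 - 16y + 6y^2 = 0. The roots are y = -1/3 and y = 3; the profit-maximizing output is on the rising part of MC, so y* = 3.
Check: AVC at y = 3 is $32 ≤ P, so revenue covers variable cost.
Profit = P·y − TC = 44·3 − 581 = -$449, a loss, but smaller than the $485 fixed cost the firm would lose by shutting down.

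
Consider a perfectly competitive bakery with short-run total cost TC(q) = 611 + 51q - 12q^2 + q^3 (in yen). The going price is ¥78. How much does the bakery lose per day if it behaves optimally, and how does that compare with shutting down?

AVC = 51 - 12q + q^2; min AVC = ¥15 at q = 6. Since P = ¥78 ≥ min AVC, the firm produces.
With MC = 51 - 24q + 3q^2, P = MC on the upward-sloping part at q* = 9.
TR = 78·9 = 702. TC = 611 + 216 = 827. Profit = 702 − 827 = -¥125.
By producing, the firm covers all variable cost plus ¥486 of fixed cost; shutting down would lose the full ¥611.

Profit = -¥125 at q = 9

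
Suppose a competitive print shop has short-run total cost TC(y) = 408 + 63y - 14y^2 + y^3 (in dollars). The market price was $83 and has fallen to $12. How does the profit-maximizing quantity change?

Output falls from 10 to 0 (the firm shuts down)

MC = 63 - 28y + 3y^2; the shutdown threshold is min AVC = $14 (at y = 7).
At P = $83 ≥ min AVC, set P = MC on the rising branch: y = 10.
At P = $12 < min AVC = $14, price no longer covers variable cost at any output, so the firm shuts down: y = 0.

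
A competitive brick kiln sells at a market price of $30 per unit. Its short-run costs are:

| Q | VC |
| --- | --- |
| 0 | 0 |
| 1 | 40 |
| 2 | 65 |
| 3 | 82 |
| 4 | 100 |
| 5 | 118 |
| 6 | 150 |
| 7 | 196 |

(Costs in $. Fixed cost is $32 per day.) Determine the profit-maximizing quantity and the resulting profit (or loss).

Profit at each row (π = 30Q − TC): Q=0: -32; Q=1: -42; Q=2: -37; Q=3: -24; Q=4: -12; Q=5: 0; Q=6: -2; Q=7: -18.
Profit is maximized at Q = 5. AVC there is 118/5 = $23.60 ≤ P, so producing beats shutting down (which would give -$32).

Q = 5; profit = $0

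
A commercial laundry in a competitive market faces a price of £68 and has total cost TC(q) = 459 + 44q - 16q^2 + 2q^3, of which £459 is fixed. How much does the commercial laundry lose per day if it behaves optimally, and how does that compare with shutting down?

Profit = -£171 at q = 6

AVC = 44 - 16q + 2q^2; min AVC = £12 at q = 4. Since P = £68 ≥ min AVC, the firm produces.
MC = 44 - 32q + 6q^2. Setting P = MC and taking the root on the rising branch gives q* = 6.
TR = 68·6 = 408. TC = 459 + 120 = 579. Profit = 408 − 579 = -£171.
By producing, the firm covers all variable cost plus £288 of fixed cost; shutting down would lose the full £459.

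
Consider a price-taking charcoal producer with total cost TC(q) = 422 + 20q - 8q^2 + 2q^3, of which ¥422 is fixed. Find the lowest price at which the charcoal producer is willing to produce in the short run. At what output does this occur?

¥12 per unit, at q = 2

The firm shuts down when price falls below the minimum of average variable cost. AVC = VC/q = 20 - 8q + 2q^2.
dAVC/dq = -8 + 4q = 0 gives q = 2. min AVC = 20 - 8·2 + 2·2^2 = 12.
The firm shuts down for any P below ¥12.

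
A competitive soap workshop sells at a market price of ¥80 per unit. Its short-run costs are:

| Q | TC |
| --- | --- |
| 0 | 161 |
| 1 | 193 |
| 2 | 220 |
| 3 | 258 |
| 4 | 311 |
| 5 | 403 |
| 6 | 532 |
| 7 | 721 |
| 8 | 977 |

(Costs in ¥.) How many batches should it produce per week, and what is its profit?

Q = 4; profit = ¥9

Tabulate TR − TC: Q=0: -161; Q=1: -113; Q=2: -60; Q=3: -18; Q=4: 9; Q=5: -3; Q=6: -52; Q=7: -161; Q=8: -337.
Profit is maximized at Q = 4. AVC there is 150/4 = ¥37.50 ≤ P, so producing beats shutting down (which would give -¥161).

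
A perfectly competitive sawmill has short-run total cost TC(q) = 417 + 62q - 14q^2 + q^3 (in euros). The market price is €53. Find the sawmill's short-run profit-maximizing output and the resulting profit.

Profit = -€93 at q = 9

AVC = 62 - 14q + q^2; min AVC = €13 at q = 7. Since P = €53 ≥ min AVC, the firm produces.
With MC = 62 - 28q + 3q^2, P = MC on the upward-sloping part at q* = 9.
TR = 53·9 = 477. TC = 417 + 153 = 570. Profit = 477 − 570 = -€93.
Shutting down would mean losing the fixed cost of €417, so operating at a loss of €93 is better by €324.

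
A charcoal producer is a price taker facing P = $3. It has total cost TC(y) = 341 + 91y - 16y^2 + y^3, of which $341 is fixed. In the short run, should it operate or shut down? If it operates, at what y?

Shut down

Variable cost is VC = 91y - 16y^2 + y^3, so AVC = VC/y = 91 - 16y + y^2 and MC = dTC/dy = 91 - 32y + 3y^2.
AVC hits its minimum where MC = AVC, at y = 8, giving min AVC = 91 - 16·8 + 8^2 = $27.
Since P = $3 < min AVC = $27, price fails to cover variable cost at any output.
Best response: produce nothing and absorb the $341 fixed cost.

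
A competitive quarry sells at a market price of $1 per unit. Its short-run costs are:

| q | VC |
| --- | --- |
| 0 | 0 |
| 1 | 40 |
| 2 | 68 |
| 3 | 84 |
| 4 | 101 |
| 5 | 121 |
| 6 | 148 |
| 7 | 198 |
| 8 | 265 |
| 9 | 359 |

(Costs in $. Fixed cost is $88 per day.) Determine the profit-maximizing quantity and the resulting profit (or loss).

Tabulate TR − TC: q=0: -88; q=1: -127; q=2: -154; q=3: -169; q=4: -185; q=5: -204; q=6: -230; q=7: -279; q=8: -345; q=9: -438.
Profit is highest at q = 0. Equivalently, the lowest AVC in the table is 121/5 ≈ $24.20 at q = 5, and P = $1 falls below it — price never covers variable cost, so the firm shuts down and loses only its fixed cost.

q = 0 (shut down); profit = -$88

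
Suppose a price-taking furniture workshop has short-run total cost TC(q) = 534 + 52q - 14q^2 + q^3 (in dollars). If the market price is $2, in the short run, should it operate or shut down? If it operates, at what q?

Shut down

From TC, MC = TC'(q) = 52 - 28q + 3q^2 and AVC = VC/q = 52 - 14q + q^2.
The AVC parabola has its vertex at q = 14/2 = 7, where AVC = 52 - 14·7 + 7^2 = $3.
Since P = $2 < min AVC = $3, price fails to cover variable cost at any output.
The firm minimizes its loss by shutting down and losing only its fixed cost of $534.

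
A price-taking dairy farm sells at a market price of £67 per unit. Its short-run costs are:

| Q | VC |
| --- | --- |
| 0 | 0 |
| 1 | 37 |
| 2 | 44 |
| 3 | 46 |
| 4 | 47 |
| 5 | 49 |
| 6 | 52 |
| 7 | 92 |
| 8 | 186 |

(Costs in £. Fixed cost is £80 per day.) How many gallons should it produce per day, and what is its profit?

Q = 7; profit = £297

Compute π = P·Q − TC at each output: Q=0: -80; Q=1: -50; Q=2: 10; Q=3: 75; Q=4: 141; Q=5: 206; Q=6: 270; Q=7: 297; Q=8: 270.
Profit is maximized at Q = 7. AVC there is 92/7 = £13.14 ≤ P, so producing beats shutting down (which would give -£80).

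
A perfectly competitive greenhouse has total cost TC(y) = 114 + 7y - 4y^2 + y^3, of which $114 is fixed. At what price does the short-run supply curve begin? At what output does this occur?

$3 per unit, at y = 2

The shutdown price is the minimum of AVC. VC = 7y - 4y^2 + y^3, so AVC = 7 - 4y + y^2.
dAVC/dy = -4 + 2y = 0 gives y = 2. min AVC = 7 - 4·2 + 2^2 = 3.
So the shutdown price is $3.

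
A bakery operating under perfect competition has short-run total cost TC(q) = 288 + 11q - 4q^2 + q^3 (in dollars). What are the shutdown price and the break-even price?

Shutdown price = min AVC. AVC = 11 - 4q + q^2, with vertex at q = 2 and minimum $7.
ATC = 288/q + 11 - 4q + q^2. Setting dATC/dq = −288/q^2 − 4 + 2q = 0 gives q = 6 (since 2·6^3 − 4·6^2 = 288).
min ATC = 288/6 + 11 − 4·6 + 6^2 = $71. That is the break-even price.
For $7 ≤ P < $71 the firm produces at a loss; below $7 it shuts down.

Shutdown price = $7; break-even price = $71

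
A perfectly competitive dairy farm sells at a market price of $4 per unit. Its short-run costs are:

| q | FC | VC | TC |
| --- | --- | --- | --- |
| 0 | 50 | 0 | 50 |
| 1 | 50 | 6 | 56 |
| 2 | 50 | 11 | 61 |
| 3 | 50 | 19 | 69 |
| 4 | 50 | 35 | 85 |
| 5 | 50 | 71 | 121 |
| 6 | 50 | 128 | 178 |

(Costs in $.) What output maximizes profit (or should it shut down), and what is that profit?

Tabulate TR − TC: q=0: -50; q=1: -52; q=2: -53; q=3: -57; q=4: -69; q=5: -101; q=6: -154.
Profit is highest at q = 0. Equivalently, the lowest AVC in the table is 11/2 ≈ $5.50 at q = 2, and P = $4 falls below it — price never covers variable cost, so the firm shuts down and loses only its fixed cost.

q = 0 (shut down); profit = -$50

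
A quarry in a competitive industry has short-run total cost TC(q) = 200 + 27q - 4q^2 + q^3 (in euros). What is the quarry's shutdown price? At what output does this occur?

Short-run supply begins at min AVC. From VC = 27q - 4q^2 + q^3, AVC = 27 - 4q + q^2.
dAVC/dq = -4 + 2q = 0 gives q = 2. min AVC = 27 - 4·2 + 2^2 = 23.
For P < €23 the firm produces nothing.

€23 per unit, at q = 2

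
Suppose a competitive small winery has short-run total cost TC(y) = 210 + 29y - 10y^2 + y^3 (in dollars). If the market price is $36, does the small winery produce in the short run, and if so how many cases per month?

From TC, MC = TC'(y) = 29 - 20y + 3y^2 and AVC = VC/y = 29 - 10y + y^2.
AVC hits its minimum where MC = AVC, at y = 5, giving min AVC = 29 - 10·5 + 5^2 = $4.
Because $36 ≥ $4, revenue can cover variable cost; the firm operates.
P = MC gives -7 - 20y + 3y^2 = 0, with roots -1/3 and 7. Take the larger (rising MC): y* = 7.
Check: AVC at y = 7 is $8 ≤ P, so revenue covers variable cost.
Profit = P·y − TC = 36·7 − 266 = -$14, a loss, but smaller than the $210 fixed cost the firm would lose by shutting down.

Produce at y = 7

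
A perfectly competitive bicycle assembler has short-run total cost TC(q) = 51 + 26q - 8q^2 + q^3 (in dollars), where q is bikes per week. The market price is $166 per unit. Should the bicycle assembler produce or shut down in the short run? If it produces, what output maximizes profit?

Produce at q = 10

Variable cost is VC = 26q - 8q^2 + q^3, so AVC = VC/q = 26 - 8q + q^2 and MC = dTC/dq = 26 - 16q + 3q^2.
The AVC parabola has its vertex at q = 8/2 = 4, where AVC = 26 - 8·4 + 4^2 = $10.
P = $166 exceeds min AVC = $10, so the firm stays open.
Set P = MC: 166 = 26 - 16q + 3q^2 → -140 - 16q + 3q^2 = 0. The roots are q = -14/3 and q = 10; the profit-maximizing output is on the rising part of MC, so q* = 10.
Check: AVC at q = 10 is $46 ≤ P, so revenue covers variable cost.
Profit = P·q − TC = 166·10 − 511 = $1149.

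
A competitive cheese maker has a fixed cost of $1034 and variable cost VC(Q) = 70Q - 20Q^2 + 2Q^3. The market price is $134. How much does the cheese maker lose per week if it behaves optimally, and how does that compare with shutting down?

Profit = -$266 at Q = 8

AVC = 70 - 20Q + 2Q^2; min AVC = $20 at Q = 5. Since P = $134 ≥ min AVC, the firm produces.
MC = 70 - 40Q + 6Q^2. Setting P = MC and taking the root on the rising branch gives Q* = 8.
TR = 134·8 = 1072. TC = 1034 + 304 = 1338. Profit = 1072 − 1338 = -$266.
That loss of $266 beats the $1034 the firm would lose by shutting down; producing recovers $768 of fixed cost.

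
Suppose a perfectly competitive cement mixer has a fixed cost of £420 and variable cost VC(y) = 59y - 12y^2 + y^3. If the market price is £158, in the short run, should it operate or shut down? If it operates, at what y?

Produce at y = 11

From TC, MC = TC'(y) = 59 - 24y + 3y^2 and AVC = VC/y = 59 - 12y + y^2.
The AVC parabola has its vertex at y = 12/2 = 6, where AVC = 59 - 12·6 + 6^2 = £23.
Since P = £158 ≥ min AVC = £23, price covers variable cost and the firm should produce.
Set P = MC: 158 = 59 - 24y + 3y^2 → -99 - 24y + 3y^2 = 0. The roots are y = -3 and y = 11; the profit-maximizing output is on the rising part of MC, so y* = 11.
Check: AVC at y = 11 is £48 ≤ P, so revenue covers variable cost.
Profit = P·y − TC = 158·11 − 948 = £790.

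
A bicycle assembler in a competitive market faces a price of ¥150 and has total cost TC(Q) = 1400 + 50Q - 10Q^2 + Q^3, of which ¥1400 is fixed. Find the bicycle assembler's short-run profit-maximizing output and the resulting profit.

Profit = -¥400 at Q = 10

AVC = 50 - 10Q + Q^2; min AVC = ¥25 at Q = 5. Since P = ¥150 ≥ min AVC, the firm produces.
With MC = 50 - 20Q + 3Q^2, P = MC on the upward-sloping part at Q* = 10.
TR = 150·10 = 1500. TC = 1400 + 500 = 1900. Profit = 1500 − 1900 = -¥400.
By producing, the firm covers all variable cost plus ¥1000 of fixed cost; shutting down would lose the full ¥1400.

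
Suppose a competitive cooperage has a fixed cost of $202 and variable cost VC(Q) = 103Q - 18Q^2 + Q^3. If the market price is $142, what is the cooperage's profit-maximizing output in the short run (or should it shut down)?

Strip out fixed cost: VC = 103Q - 18Q^2 + Q^3. Then AVC = 103 - 18Q + Q^2 and MC = 103 - 36Q + 3Q^2.
AVC is minimized where dAVC/dQ = -18 + 2Q = 0, at Q = 9; min AVC = 103 - 18·9 + 9^2 = $22.
P = $142 exceeds min AVC = $22, so the firm stays open.
Solving P = MC: -39 - 36Q + 3Q^2 = 0 ⇒ Q = -1 or 13. On the upward-sloping branch, Q* = 13.
Check: AVC at Q = 13 is $38 ≤ P, so revenue covers variable cost.
Profit = P·Q − TC = 142·13 − 696 = $1150.

Produce at Q = 13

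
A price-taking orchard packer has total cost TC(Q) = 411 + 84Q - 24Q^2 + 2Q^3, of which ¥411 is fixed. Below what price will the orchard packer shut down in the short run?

The firm shuts down when price falls below the minimum of average variable cost. AVC = VC/Q = 84 - 24Q + 2Q^2.
dAVC/dQ = -24 + 4Q = 0 gives Q = 6. min AVC = 84 - 24·6 + 2·6^2 = 12.
For P < ¥12 the firm produces nothing.

¥12 per unit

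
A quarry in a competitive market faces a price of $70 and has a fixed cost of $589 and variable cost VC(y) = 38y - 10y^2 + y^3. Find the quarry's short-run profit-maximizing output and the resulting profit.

Profit = -$205 at y = 8

AVC = 38 - 10y + y^2; min AVC = $13 at y = 5. Since P = $70 ≥ min AVC, the firm produces.
MC = 38 - 20y + 3y^2. Setting P = MC and taking the root on the rising branch gives y* = 8.
TR = 70·8 = 560. TC = 589 + 176 = 765. Profit = 560 − 765 = -$205.
Shutting down would mean losing the fixed cost of $589, so operating at a loss of $205 is better by $384.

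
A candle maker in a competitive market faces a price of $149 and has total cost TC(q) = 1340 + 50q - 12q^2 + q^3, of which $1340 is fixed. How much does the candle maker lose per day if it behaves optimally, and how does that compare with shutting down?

AVC = 50 - 12q + q^2 has its minimum $14 at q = 6; price $149 clears that bar, so the firm operates.
MC = 50 - 24q + 3q^2. Setting P = MC and taking the root on the rising branch gives q* = 11.
TR = 149·11 = 1639. TC = 1340 + 429 = 1769. Profit = 1639 − 1769 = -$130.
By producing, the firm covers all variable cost plus $1210 of fixed cost; shutting down would lose the full $1340.

Profit = -$130 at q = 11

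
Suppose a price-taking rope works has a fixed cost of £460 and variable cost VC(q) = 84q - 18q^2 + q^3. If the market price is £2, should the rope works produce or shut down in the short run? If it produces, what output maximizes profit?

Shut down

Strip out fixed cost: VC = 84q - 18q^2 + q^3. Then AVC = 84 - 18q + q^2 and MC = 84 - 36q + 3q^2.
AVC is minimized where dAVC/dq = -18 + 2q = 0, at q = 9; min AVC = 84 - 18·9 + 9^2 = £3.
P = £2 lies below min AVC = £3; no output level covers variable cost.
The firm minimizes its loss by shutting down and losing only its fixed cost of £460.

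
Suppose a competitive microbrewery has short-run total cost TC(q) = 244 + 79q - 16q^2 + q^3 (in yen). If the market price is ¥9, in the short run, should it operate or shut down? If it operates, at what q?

Strip out fixed cost: VC = 79q - 16q^2 + q^3. Then AVC = 79 - 16q + q^2 and MC = 79 - 32q + 3q^2.
AVC hits its minimum where MC = AVC, at q = 8, giving min AVC = 79 - 16·8 + 8^2 = ¥15.
Since P = ¥9 < min AVC = ¥15, price fails to cover variable cost at any output.
Best response: produce nothing and absorb the ¥244 fixed cost.

Shut down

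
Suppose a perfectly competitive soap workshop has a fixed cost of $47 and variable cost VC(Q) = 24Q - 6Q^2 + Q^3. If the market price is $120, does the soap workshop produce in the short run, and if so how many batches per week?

Variable cost is VC = 24Q - 6Q^2 + Q^3, so AVC = VC/Q = 24 - 6Q + Q^2 and MC = dTC/dQ = 24 - 12Q + 3Q^2.
AVC hits its minimum where MC = AVC, at Q = 3, giving min AVC = 24 - 6·3 + 3^2 = $15.
P = $120 exceeds min AVC = $15, so the firm stays open.
P = MC gives -96 - 12Q + 3Q^2 = 0, with roots -4 and 8. Take the larger (rising MC): Q* = 8.
Check: AVC at Q = 8 is $40 ≤ P, so revenue covers variable cost.
Profit = P·Q − TC = 120·8 − 367 = $593.

Produce at Q = 8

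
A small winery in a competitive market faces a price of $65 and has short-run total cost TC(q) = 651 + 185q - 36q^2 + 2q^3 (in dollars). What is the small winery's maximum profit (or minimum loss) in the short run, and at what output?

AVC = 185 - 36q + 2q^2; min AVC = $23 at q = 9. Since P = $65 ≥ min AVC, the firm produces.
MC = 185 - 72q + 6q^2. Setting P = MC and taking the root on the rising branch gives q* = 10.
TR = 65·10 = 650. TC = 651 + 250 = 901. Profit = 650 − 901 = -$251.
By producing, the firm covers all variable cost plus $400 of fixed cost; shutting down would lose the full $651.

Profit = -$251 at q = 10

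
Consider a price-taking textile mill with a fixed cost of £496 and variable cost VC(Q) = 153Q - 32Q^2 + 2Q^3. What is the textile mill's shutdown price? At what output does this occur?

The shutdown price is the minimum of AVC. VC = 153Q - 32Q^2 + 2Q^3, so AVC = 153 - 32Q + 2Q^2.
dAVC/dQ = -32 + 4Q = 0 gives Q = 8. min AVC = 153 - 32·8 + 2·8^2 = 25.
For P < £25 the firm produces nothing.

£25 per unit, at Q = 8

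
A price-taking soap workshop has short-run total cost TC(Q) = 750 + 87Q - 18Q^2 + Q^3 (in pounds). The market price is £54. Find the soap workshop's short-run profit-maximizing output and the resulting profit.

Profit = -£266 at Q = 11

AVC = 87 - 18Q + Q^2 has its minimum £6 at Q = 9; price £54 clears that bar, so the firm operates.
With MC = 87 - 36Q + 3Q^2, P = MC on the upward-sloping part at Q* = 11.
TR = 54·11 = 594. TC = 750 + 110 = 860. Profit = 594 − 860 = -£266.
Shutting down would mean losing the fixed cost of £750, so operating at a loss of £266 is better by £484.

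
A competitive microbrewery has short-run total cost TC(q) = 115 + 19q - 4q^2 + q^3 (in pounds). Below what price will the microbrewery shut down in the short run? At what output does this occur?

The firm shuts down when price falls below the minimum of average variable cost. AVC = VC/q = 19 - 4q + q^2.
At the minimum of AVC, MC = AVC. MC = 19 - 8q + 3q^2; setting MC = AVC gives 2q^2 - 4q = 0, so q = 2. min AVC = 15.
For P < £15 the firm produces nothing.

£15 per unit, at q = 2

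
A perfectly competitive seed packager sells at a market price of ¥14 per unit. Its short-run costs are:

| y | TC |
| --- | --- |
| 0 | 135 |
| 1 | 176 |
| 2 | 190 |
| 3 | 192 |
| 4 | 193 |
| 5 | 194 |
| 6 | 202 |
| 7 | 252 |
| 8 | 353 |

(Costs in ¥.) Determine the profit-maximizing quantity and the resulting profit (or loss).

Profit at each row (π = 14y − TC): y=0: -135; y=1: -162; y=2: -162; y=3: -150; y=4: -137; y=5: -124; y=6: -118; y=7: -154; y=8: -241.
Profit is maximized at y = 6. AVC there is 67/6 = ¥11.17 ≤ P, so producing beats shutting down (which would give -¥135).

y = 6; profit = -¥118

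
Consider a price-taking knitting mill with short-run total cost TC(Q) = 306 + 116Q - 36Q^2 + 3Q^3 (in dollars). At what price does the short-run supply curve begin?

$8 per unit

Short-run supply begins at min AVC. From VC = 116Q - 36Q^2 + 3Q^3, AVC = 116 - 36Q + 3Q^2.
At the minimum of AVC, MC = AVC. MC = 116 - 72Q + 9Q^2; setting MC = AVC gives 6Q^2 - 36Q = 0, so Q = 6. min AVC = 8.
So the shutdown price is $8.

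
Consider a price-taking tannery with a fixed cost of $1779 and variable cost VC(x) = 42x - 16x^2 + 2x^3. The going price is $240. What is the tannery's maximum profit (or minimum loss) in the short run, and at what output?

AVC = 42 - 16x + 2x^2; min AVC = $10 at x = 4. Since P = $240 ≥ min AVC, the firm produces.
With MC = 42 - 32x + 6x^2, P = MC on the upward-sloping part at x* = 9.
TR = 240·9 = 2160. TC = 1779 + 540 = 2319. Profit = 2160 − 2319 = -$159.
Shutting down would mean losing the fixed cost of $1779, so operating at a loss of $159 is better by $1620.

Profit = -$159 at x = 9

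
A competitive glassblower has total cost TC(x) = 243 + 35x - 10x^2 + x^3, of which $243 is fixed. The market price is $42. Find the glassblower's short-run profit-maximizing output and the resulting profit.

AVC = 35 - 10x + x^2; min AVC = $10 at x = 5. Since P = $42 ≥ min AVC, the firm produces.
With MC = 35 - 20x + 3x^2, P = MC on the upward-sloping part at x* = 7.
TR = 42·7 = 294. TC = 243 + 98 = 341. Profit = 294 − 341 = -$47.
By producing, the firm covers all variable cost plus $196 of fixed cost; shutting down would lose the full $243.

Profit = -$47 at x = 7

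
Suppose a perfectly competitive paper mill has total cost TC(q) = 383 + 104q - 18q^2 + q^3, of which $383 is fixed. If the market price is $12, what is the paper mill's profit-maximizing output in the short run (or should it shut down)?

Strip out fixed cost: VC = 104q - 18q^2 + q^3. Then AVC = 104 - 18q + q^2 and MC = 104 - 36q + 3q^2.
The AVC parabola has its vertex at q = 18/2 = 9, where AVC = 104 - 18·9 + 9^2 = $23.
Since P = $12 < min AVC = $23, price fails to cover variable cost at any output.
Best response: produce nothing and absorb the $383 fixed cost.

Shut down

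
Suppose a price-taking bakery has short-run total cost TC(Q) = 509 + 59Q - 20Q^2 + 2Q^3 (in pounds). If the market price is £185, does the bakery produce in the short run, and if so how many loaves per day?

Produce at Q = 9

Variable cost is VC = 59Q - 20Q^2 + 2Q^3, so AVC = VC/Q = 59 - 20Q + 2Q^2 and MC = dTC/dQ = 59 - 40Q + 6Q^2.
The AVC parabola has its vertex at Q = 20/4 = 5, where AVC = 59 - 20·5 + 2·5^2 = £9.
Since P = £185 ≥ min AVC = £9, price covers variable cost and the firm should produce.
P = MC gives -126 - 40Q + 6Q^2 = 0, with roots -7/3 and 9. Take the larger (rising MC): Q* = 9.
Check: AVC at Q = 9 is £41 ≤ P, so revenue covers variable cost.
Profit = P·Q − TC = 185·9 − 878 = £787.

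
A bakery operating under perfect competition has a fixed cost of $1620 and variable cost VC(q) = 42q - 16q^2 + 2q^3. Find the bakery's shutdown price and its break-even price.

Shutdown price = $10; break-even price = $240

Shutdown price = min AVC. AVC = 42 - 16q + 2q^2, with vertex at q = 4 and minimum $10.
ATC = 1620/q + 42 - 16q + 2q^2. Setting dATC/dq = −1620/q^2 − 16 + 4q = 0 gives q = 9 (since 4·9^3 − 16·9^2 = 1620).
min ATC = 1620/9 + 42 − 16·9 + 2·9^2 = $240. That is the break-even price.
For $10 ≤ P < $240 the firm produces at a loss; below $10 it shuts down.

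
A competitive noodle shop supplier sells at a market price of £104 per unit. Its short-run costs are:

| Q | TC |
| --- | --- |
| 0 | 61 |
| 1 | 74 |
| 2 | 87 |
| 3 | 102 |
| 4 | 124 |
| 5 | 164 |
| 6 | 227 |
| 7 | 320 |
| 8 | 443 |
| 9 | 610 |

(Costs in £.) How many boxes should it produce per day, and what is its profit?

Q = 7; profit = £408

Profit at each row (π = 104Q − TC): Q=0: -61; Q=1: 30; Q=2: 121; Q=3: 210; Q=4: 292; Q=5: 356; Q=6: 397; Q=7: 408; Q=8: 389; Q=9: 326.
Profit is maximized at Q = 7. AVC there is 259/7 = £37 ≤ P, so producing beats shutting down (which would give -£61).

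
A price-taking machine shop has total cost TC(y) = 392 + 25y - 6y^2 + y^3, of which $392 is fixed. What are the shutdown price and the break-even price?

AVC = 25 - 6y + y^2; minimized at y = 3, giving min AVC = $16. That is the shutdown price.
ATC = 392/y + 25 - 6y + y^2. Setting dATC/dy = −392/y^2 − 6 + 2y = 0 gives y = 7 (since 2·7^3 − 6·7^2 = 392).
min ATC = 392/7 + 25 − 6·7 + 7^2 = $88. That is the break-even price.
Between these two prices the firm operates at a loss; above $88 it earns a profit.

Shutdown price = $16; break-even price = $88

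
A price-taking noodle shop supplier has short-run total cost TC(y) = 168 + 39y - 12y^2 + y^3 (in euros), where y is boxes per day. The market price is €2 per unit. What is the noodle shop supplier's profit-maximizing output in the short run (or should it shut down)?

Variable cost is VC = 39y - 12y^2 + y^3, so AVC = VC/y = 39 - 12y + y^2 and MC = dTC/dy = 39 - 24y + 3y^2.
The AVC parabola has its vertex at y = 12/2 = 6, where AVC = 39 - 12·6 + 6^2 = €3.
With P < min AVC (€2 < €3), every unit sold adds to the loss.
Shutting down limits the loss to fixed cost, €168.

Shut down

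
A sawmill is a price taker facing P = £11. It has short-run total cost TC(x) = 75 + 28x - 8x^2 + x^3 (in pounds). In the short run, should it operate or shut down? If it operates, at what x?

Shut down

Variable cost is VC = 28x - 8x^2 + x^3, so AVC = VC/x = 28 - 8x + x^2 and MC = dTC/dx = 28 - 16x + 3x^2.
AVC hits its minimum where MC = AVC, at x = 4, giving min AVC = 28 - 8·4 + 4^2 = £12.
Since P = £11 < min AVC = £12, price fails to cover variable cost at any output.
Best response: produce nothing and absorb the £75 fixed cost.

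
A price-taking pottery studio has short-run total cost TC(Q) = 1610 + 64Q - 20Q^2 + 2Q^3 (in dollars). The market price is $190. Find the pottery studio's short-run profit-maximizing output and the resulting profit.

Profit = -$314 at Q = 9

AVC = 64 - 20Q + 2Q^2 has its minimum $14 at Q = 5; price $190 clears that bar, so the firm operates.
With MC = 64 - 40Q + 6Q^2, P = MC on the upward-sloping part at Q* = 9.
TR = 190·9 = 1710. TC = 1610 + 414 = 2024. Profit = 1710 − 2024 = -$314.
That loss of $314 beats the $1610 the firm would lose by shutting down; producing recovers $1296 of fixed cost.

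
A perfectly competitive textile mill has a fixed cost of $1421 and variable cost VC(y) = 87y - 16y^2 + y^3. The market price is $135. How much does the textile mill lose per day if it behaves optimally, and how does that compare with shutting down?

Profit = -$269 at y = 12

AVC = 87 - 16y + y^2 has its minimum $23 at y = 8; price $135 clears that bar, so the firm operates.
With MC = 87 - 32y + 3y^2, P = MC on the upward-sloping part at y* = 12.
TR = 135·12 = 1620. TC = 1421 + 468 = 1889. Profit = 1620 − 1889 = -$269.
That loss of $269 beats the $1421 the firm would lose by shutting down; producing recovers $1152 of fixed cost.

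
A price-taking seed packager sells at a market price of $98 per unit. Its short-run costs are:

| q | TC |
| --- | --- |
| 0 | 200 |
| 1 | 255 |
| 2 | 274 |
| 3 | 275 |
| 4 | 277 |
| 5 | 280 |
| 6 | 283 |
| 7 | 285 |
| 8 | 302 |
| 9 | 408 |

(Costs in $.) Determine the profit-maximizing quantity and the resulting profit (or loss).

q = 8; profit = $482

Tabulate TR − TC: q=0: -200; q=1: -157; q=2: -78; q=3: 19; q=4: 115; q=5: 210; q=6: 305; q=7: 401; q=8: 482; q=9: 474.
Profit is maximized at q = 8. AVC there is 102/8 = $12.75 ≤ P, so producing beats shutting down (which would give -$200).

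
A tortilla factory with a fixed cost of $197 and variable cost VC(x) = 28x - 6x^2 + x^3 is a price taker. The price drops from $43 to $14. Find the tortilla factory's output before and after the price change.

Output falls from 5 to 0 (the firm shuts down)

AVC = 28 - 6x + x^2, minimized at x = 3 where min AVC = $19. MC = 28 - 12x + 3x^2.
At P = $43 ≥ min AVC, set P = MC on the rising branch: x = 5.
At P = $14 < min AVC = $19, price no longer covers variable cost at any output, so the firm shuts down: x = 0.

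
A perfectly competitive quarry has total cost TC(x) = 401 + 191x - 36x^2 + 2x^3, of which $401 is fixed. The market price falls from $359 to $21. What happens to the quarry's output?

MC = 191 - 72x + 6x^2; the shutdown threshold is min AVC = $29 (at x = 9).
With P = $359 above the shutdown price, P = MC gives x = 14.
At P = $21 < min AVC = $29, price no longer covers variable cost at any output, so the firm shuts down: x = 0.

Output falls from 14 to 0 (the firm shuts down)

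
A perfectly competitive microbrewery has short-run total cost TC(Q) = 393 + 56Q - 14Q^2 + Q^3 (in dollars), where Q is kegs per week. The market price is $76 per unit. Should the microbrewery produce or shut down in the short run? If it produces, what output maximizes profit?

Strip out fixed cost: VC = 56Q - 14Q^2 + Q^3. Then AVC = 56 - 14Q + Q^2 and MC = 56 - 28Q + 3Q^2.
AVC hits its minimum where MC = AVC, at Q = 7, giving min AVC = 56 - 14·7 + 7^2 = $7.
Since P = $76 ≥ min AVC = $7, price covers variable cost and the firm should produce.
P = MC gives -20 - 28Q + 3Q^2 = 0, with roots -2/3 and 10. Take the larger (rising MC): Q* = 10.
Check: AVC at Q = 10 is $16 ≤ P, so revenue covers variable cost.
Profit = P·Q − TC = 76·10 − 553 = $207.

Produce at Q = 10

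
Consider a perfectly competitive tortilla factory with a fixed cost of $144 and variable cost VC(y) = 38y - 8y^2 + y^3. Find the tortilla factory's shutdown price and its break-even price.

Shutdown price = $22; break-even price = $50

Shutdown price = min AVC. AVC = 38 - 8y + y^2, with vertex at y = 4 and minimum $22.
ATC = 144/y + 38 - 8y + y^2. Setting dATC/dy = −144/y^2 − 8 + 2y = 0 gives y = 6 (since 2·6^3 − 8·6^2 = 144).
min ATC = 144/6 + 38 − 8·6 + 6^2 = $50. That is the break-even price.
Between these two prices the firm operates at a loss; above $50 it earns a profit.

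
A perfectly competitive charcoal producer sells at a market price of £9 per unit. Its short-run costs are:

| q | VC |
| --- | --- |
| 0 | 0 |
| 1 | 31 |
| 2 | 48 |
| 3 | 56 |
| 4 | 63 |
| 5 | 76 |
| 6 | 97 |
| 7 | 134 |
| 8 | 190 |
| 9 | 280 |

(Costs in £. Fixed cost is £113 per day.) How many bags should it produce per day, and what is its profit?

q = 0 (shut down); profit = -£113

Tabulate TR − TC: q=0: -113; q=1: -135; q=2: -143; q=3: -142; q=4: -140; q=5: -144; q=6: -156; q=7: -184; q=8: -231; q=9: -312.
Profit is highest at q = 0. Equivalently, the lowest AVC in the table is 76/5 ≈ £15.20 at q = 5, and P = £9 falls below it — price never covers variable cost, so the firm shuts down and loses only its fixed cost.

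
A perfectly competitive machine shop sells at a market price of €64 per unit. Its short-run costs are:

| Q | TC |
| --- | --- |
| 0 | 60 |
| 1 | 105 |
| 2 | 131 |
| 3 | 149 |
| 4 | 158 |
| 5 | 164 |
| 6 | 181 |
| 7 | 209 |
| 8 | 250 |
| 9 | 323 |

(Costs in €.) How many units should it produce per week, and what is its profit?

Profit at each row (π = 64Q − TC): Q=0: -60; Q=1: -41; Q=2: -3; Q=3: 43; Q=4: 98; Q=5: 156; Q=6: 203; Q=7: 239; Q=8: 262; Q=9: 253.
Profit is maximized at Q = 8. AVC there is 190/8 = €23.75 ≤ P, so producing beats shutting down (which would give -€60).

Q = 8; profit = €262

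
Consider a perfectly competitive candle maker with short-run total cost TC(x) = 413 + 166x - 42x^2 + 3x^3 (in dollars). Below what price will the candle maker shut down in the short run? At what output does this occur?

The firm shuts down when price falls below the minimum of average variable cost. AVC = VC/x = 166 - 42x + 3x^2.
dAVC/dx = -42 + 6x = 0 gives x = 7. min AVC = 166 - 42·7 + 3·7^2 = 19.
For P < $19 the firm produces nothing.

$19 per unit, at x = 7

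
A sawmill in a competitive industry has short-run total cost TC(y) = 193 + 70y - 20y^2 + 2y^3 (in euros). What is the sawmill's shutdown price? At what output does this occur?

The firm shuts down when price falls below the minimum of average variable cost. AVC = VC/y = 70 - 20y + 2y^2.
At the minimum of AVC, MC = AVC. MC = 70 - 40y + 6y^2; setting MC = AVC gives 4y^2 - 20y = 0, so y = 5. min AVC = 20.
For P < €20 the firm produces nothing.

€20 per unit, at y = 5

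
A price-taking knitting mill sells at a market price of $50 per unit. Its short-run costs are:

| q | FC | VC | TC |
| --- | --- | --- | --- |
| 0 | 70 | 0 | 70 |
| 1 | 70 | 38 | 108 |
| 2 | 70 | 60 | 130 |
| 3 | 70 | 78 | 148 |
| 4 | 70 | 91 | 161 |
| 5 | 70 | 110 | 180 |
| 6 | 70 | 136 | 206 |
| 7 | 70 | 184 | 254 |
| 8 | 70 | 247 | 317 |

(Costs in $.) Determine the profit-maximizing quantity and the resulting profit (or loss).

q = 7; profit = $96

Tabulate TR − TC: q=0: -70; q=1: -58; q=2: -30; q=3: 2; q=4: 39; q=5: 70; q=6: 94; q=7: 96; q=8: 83.
Profit is maximized at q = 7. AVC there is 184/7 = $26.29 ≤ P, so producing beats shutting down (which would give -$70).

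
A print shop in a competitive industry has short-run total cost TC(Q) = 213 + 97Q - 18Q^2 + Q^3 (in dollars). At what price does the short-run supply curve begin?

$16 per unit

The firm shuts down when price falls below the minimum of average variable cost. AVC = VC/Q = 97 - 18Q + Q^2.
dAVC/dQ = -18 + 2Q = 0 gives Q = 9. min AVC = 97 - 18·9 + 9^2 = 16.
So the shutdown price is $16.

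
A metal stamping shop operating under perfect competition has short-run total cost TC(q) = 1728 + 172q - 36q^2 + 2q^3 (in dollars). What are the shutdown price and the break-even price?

AVC = 172 - 36q + 2q^2; minimized at q = 9, giving min AVC = $10. That is the shutdown price.
ATC = 1728/q + 172 - 36q + 2q^2. Setting dATC/dq = −1728/q^2 − 36 + 4q = 0 gives q = 12 (since 4·12^3 − 36·12^2 = 1728).
min ATC = 1728/12 + 172 − 36·12 + 2·12^2 = $172. That is the break-even price.
Between these two prices the firm operates at a loss; above $172 it earns a profit.

Shutdown price = $10; break-even price = $172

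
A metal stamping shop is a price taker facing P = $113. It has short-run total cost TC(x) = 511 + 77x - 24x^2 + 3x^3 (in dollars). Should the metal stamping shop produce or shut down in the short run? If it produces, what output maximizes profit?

Produce at x = 6

From TC, MC = TC'(x) = 77 - 48x + 9x^2 and AVC = VC/x = 77 - 24x + 3x^2.
AVC hits its minimum where MC = AVC, at x = 4, giving min AVC = 77 - 24·4 + 3·4^2 = $29.
P = $113 exceeds min AVC = $29, so the firm stays open.
P = MC gives -36 - 48x + 9x^2 = 0, with roots -2/3 and 6. Take the larger (rising MC): x* = 6.
Check: AVC at x = 6 is $41 ≤ P, so revenue covers variable cost.
Profit = P·x − TC = 113·6 − 757 = -$79, a loss, but smaller than the $511 fixed cost the firm would lose by shutting down.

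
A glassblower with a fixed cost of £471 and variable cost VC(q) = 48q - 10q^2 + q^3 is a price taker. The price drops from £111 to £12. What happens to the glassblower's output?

Output falls from 9 to 0 (the firm shuts down)

MC = 48 - 20q + 3q^2; the shutdown threshold is min AVC = £23 (at q = 5).
With P = £111 above the shutdown price, P = MC gives q = 9.
At P = £12 < min AVC = £23, price no longer covers variable cost at any output, so the firm shuts down: q = 0.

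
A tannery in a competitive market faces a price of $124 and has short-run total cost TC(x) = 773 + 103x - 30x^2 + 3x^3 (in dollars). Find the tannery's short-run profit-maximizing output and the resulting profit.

AVC = 103 - 30x + 3x^2; min AVC = $28 at x = 5. Since P = $124 ≥ min AVC, the firm produces.
With MC = 103 - 60x + 9x^2, P = MC on the upward-sloping part at x* = 7.
TR = 124·7 = 868. TC = 773 + 280 = 1053. Profit = 868 − 1053 = -$185.
By producing, the firm covers all variable cost plus $588 of fixed cost; shutting down would lose the full $773.

Profit = -$185 at x = 7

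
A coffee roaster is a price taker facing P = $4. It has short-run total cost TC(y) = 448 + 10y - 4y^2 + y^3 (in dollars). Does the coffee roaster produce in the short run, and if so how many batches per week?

Shut down

Variable cost is VC = 10y - 4y^2 + y^3, so AVC = VC/y = 10 - 4y + y^2 and MC = dTC/dy = 10 - 8y + 3y^2.
AVC hits its minimum where MC = AVC, at y = 2, giving min AVC = 10 - 4·2 + 2^2 = $6.
Since P = $4 < min AVC = $6, price fails to cover variable cost at any output.
Best response: produce nothing and absorb the $448 fixed cost.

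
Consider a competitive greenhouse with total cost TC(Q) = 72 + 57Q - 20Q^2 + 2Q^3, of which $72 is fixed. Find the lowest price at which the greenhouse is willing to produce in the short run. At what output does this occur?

$7 per unit, at Q = 5

Short-run supply begins at min AVC. From VC = 57Q - 20Q^2 + 2Q^3, AVC = 57 - 20Q + 2Q^2.
dAVC/dQ = -20 + 4Q = 0 gives Q = 5. min AVC = 57 - 20·5 + 2·5^2 = 7.
The firm shuts down for any P below $7.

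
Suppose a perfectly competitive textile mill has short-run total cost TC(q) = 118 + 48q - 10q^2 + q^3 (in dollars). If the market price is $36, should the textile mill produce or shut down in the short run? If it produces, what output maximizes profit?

Variable cost is VC = 48q - 10q^2 + q^3, so AVC = VC/q = 48 - 10q + q^2 and MC = dTC/dq = 48 - 20q + 3q^2.
The AVC parabola has its vertex at q = 10/2 = 5, where AVC = 48 - 10·5 + 5^2 = $23.
Because $36 ≥ $23, revenue can cover variable cost; the firm operates.
Set P = MC: 36 = 48 - 20q + 3q^2 → 12 - 20q + 3q^2 = 0. The roots are q = 2/3 and q = 6; the profit-maximizing output is on the rising part of MC, so q* = 6.
Check: AVC at q = 6 is $24 ≤ P, so revenue covers variable cost.
Profit = P·q − TC = 36·6 − 262 = -$46, a loss, but smaller than the $118 fixed cost the firm would lose by shutting down.

Produce at q = 6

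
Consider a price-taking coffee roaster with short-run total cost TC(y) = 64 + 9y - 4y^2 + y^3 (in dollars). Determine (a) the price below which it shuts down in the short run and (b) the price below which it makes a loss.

AVC = 9 - 4y + y^2; minimized at y = 2, giving min AVC = $5. That is the shutdown price.
ATC = 64/y + 9 - 4y + y^2. Setting dATC/dy = −64/y^2 − 4 + 2y = 0 gives y = 4 (since 2·4^3 − 4·4^2 = 64).
min ATC = 64/4 + 9 − 4·4 + 4^2 = $25. That is the break-even price.
Between these two prices the firm operates at a loss; above $25 it earns a profit.

Shutdown price = $5; break-even price = $25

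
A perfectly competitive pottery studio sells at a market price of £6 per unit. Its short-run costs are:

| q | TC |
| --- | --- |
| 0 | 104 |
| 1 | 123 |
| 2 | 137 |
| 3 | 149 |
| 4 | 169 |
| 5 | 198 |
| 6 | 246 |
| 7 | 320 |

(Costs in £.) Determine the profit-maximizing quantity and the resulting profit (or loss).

Tabulate TR − TC: q=0: -104; q=1: -117; q=2: -125; q=3: -131; q=4: -145; q=5: -168; q=6: -210; q=7: -278.
Profit is highest at q = 0. Equivalently, the lowest AVC in the table is 45/3 ≈ £15 at q = 3, and P = £6 falls below it — price never covers variable cost, so the firm shuts down and loses only its fixed cost.

q = 0 (shut down); profit = -£104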